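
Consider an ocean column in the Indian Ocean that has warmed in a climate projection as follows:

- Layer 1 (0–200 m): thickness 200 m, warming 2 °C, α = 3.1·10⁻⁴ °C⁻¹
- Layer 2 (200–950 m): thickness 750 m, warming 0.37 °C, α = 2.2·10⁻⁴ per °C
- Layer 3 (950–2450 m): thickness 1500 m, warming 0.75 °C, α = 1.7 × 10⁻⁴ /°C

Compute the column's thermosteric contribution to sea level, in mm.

Δh = 376 mm

Layer 1: 200 × 3.1×10⁻⁴ × 2 = 0.12400 m
200–950 m: 2.2×10⁻⁴ × 0.37 × 750 = 0.06105 m
1.7×10⁻⁴ × 0.75 × 1500 = 0.19125 m
Δh = 0.12400 + 0.06105 + 0.19125 = 0.37630 m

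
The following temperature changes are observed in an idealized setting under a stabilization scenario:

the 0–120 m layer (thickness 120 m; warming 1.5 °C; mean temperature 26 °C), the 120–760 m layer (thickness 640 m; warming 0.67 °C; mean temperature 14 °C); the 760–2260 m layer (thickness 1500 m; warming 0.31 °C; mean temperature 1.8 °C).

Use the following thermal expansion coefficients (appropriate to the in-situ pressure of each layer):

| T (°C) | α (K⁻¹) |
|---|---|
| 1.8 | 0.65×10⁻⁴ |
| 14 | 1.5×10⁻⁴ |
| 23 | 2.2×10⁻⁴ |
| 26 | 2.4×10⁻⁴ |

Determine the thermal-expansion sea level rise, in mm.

Layer 1 at 26 °C → α = 2.4×10⁻⁴ K⁻¹
Layer 2 at 14 °C → α = 1.5×10⁻⁴ K⁻¹
Layer 3 at 1.8 °C → α = 0.65×10⁻⁴ K⁻¹
2.4×10⁻⁴ × 120 × 1.5 = 0.04320 m
120–760 m: 0.67 × 640 × 1.5×10⁻⁴ = 0.06432 m
Layer 3: 0.65×10⁻⁴ × 0.31 × 1500 = 0.030225 m
Δh = 0.04320 + 0.06432 + 0.030225 = 0.137745 m ≈ 140 mm

140 mm of thermosteric rise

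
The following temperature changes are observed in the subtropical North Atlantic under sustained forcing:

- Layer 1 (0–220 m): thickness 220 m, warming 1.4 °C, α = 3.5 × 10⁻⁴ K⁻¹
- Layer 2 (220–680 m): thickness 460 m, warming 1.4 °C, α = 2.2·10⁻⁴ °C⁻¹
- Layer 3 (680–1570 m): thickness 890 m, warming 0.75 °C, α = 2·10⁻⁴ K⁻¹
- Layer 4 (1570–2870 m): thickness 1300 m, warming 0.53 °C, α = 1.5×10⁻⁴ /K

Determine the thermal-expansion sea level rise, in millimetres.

about 490 mm

0–220 m: 3.5×10⁻⁴ × 220 × 1.4 = 0.10780 m
220–680 m: 2.2×10⁻⁴ × 460 × 1.4 = 0.14168 m
680–1570 m: 890 × 0.75 × 2×10⁻⁴ = 0.13350 m
1570–2870 m: 1300 × 1.5×10⁻⁴ × 0.53 = 0.10335 m
Δh = 0.10780 + 0.14168 + 0.13350 + 0.10335 = 0.48633 m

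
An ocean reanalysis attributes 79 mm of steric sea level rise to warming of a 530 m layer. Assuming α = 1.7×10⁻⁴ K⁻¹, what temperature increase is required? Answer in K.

0.877 K

ΔT = Δh/(αH) = 0.079 / (1.7×10⁻⁴ × 530) ≈ 0.8768 K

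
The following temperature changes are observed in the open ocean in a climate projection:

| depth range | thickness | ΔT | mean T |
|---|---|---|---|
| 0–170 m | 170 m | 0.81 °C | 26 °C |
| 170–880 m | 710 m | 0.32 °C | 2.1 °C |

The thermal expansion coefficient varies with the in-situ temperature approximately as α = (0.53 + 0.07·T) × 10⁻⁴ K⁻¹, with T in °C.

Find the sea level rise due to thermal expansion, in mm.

Layer 1: α = (0.53 + 0.07×26)×10⁻⁴ = 2.35×10⁻⁴ K⁻¹
Layer 2: α = (0.53 + 0.07×2.1)×10⁻⁴ = 0.677×10⁻⁴ K⁻¹
0–170 m: 170 × 0.81 × 2.35×10⁻⁴ = 0.0323595 m
170–880 m: 0.32 × 0.677×10⁻⁴ × 710 = 0.01538144 m
Δh = 0.0323595 + 0.01538144 = 0.04774094 m

about 47.7 mm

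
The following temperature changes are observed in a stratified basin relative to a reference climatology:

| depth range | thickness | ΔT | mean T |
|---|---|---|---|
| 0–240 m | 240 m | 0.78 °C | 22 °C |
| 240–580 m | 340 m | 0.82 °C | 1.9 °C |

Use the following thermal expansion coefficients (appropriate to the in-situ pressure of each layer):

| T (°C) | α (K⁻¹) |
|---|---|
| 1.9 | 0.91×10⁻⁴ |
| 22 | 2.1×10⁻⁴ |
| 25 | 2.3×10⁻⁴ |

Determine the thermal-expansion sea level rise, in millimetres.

Δh = 64.7 mm

Layer 1 at 22 °C → α = 2.1×10⁻⁴ K⁻¹
Layer 2 at 1.9 °C → α = 0.91×10⁻⁴ K⁻¹
Layer 1: 240 × 0.78 × 2.1×10⁻⁴ = 0.039312 m
Layer 2: 340 × 0.82 × 0.91×10⁻⁴ = 0.0253708 m
Δh = 0.039312 + 0.0253708 = 0.0646828 m ≈ 64.7 mm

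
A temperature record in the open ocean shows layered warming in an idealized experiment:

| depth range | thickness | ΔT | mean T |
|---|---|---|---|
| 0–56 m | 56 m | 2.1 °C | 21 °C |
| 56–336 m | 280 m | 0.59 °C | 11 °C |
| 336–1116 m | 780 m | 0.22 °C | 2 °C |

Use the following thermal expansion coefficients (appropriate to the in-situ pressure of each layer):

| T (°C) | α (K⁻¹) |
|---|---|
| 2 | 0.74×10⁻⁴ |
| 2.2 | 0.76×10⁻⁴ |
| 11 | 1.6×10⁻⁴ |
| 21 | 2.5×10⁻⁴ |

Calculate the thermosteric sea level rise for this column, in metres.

Layer 1 at 21 °C → α = 2.5×10⁻⁴ K⁻¹
Layer 2 at 11 °C → α = 1.6×10⁻⁴ K⁻¹
Layer 3 at 2 °C → α = 0.74×10⁻⁴ K⁻¹
Layer 1: 2.5×10⁻⁴ × 2.1 × 56 = 0.02940 m
Layer 2: 280 × 0.59 × 1.6×10⁻⁴ = 0.026432 m
336–1116 m: 0.22 × 780 × 0.74×10⁻⁴ = 0.0126984 m
Δh = 0.02940 + 0.026432 + 0.0126984 = 0.0685304 m ≈ 0.0685 m

0.0685 m of thermosteric rise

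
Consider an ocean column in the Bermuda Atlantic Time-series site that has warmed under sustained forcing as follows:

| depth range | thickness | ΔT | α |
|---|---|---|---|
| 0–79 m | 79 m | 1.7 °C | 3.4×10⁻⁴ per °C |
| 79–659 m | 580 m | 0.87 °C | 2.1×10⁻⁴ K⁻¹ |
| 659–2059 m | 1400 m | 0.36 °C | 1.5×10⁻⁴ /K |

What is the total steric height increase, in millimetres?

0–79 m: 1.7 × 3.4×10⁻⁴ × 79 = 0.045662 m
Layer 2: 0.87 × 580 × 2.1×10⁻⁴ = 0.105966 m
Layer 3: 0.36 × 1.5×10⁻⁴ × 1400 = 0.07560 m
Δh = 0.045662 + 0.105966 + 0.07560 = 0.227228 m

227 mm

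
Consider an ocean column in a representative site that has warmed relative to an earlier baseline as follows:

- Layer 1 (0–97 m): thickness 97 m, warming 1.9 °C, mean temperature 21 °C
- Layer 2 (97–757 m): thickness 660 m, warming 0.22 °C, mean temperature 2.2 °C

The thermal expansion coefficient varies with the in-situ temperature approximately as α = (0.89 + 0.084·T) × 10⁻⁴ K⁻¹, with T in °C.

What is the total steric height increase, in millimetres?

about 64.5 mm

Layer 1: α = (0.89 + 0.084×21)×10⁻⁴ = 2.654×10⁻⁴ K⁻¹
Layer 2: α = (0.89 + 0.084×2.2)×10⁻⁴ = 1.0748×10⁻⁴ K⁻¹
Layer 1: 2.654×10⁻⁴ × 97 × 1.9 = 0.04891322 m
Layer 2: 1.0748×10⁻⁴ × 0.22 × 660 = 0.015606096 m
Δh = 0.04891322 + 0.015606096 = 0.064519316 m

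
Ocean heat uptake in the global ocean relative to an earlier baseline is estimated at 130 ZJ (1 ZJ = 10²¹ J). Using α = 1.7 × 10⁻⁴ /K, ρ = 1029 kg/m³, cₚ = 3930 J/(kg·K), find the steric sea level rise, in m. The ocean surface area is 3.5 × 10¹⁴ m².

Per unit area: Q = 130×10²¹ / (3.5×10¹⁴) ≈ 3.714×10⁸ J/m²
Δh = αQ/(ρcₚ) = 1.7×10⁻⁴ × 3.714×10⁸ / (1029 × 3930) ≈ 0.015613 m

0.0156 m of thermosteric rise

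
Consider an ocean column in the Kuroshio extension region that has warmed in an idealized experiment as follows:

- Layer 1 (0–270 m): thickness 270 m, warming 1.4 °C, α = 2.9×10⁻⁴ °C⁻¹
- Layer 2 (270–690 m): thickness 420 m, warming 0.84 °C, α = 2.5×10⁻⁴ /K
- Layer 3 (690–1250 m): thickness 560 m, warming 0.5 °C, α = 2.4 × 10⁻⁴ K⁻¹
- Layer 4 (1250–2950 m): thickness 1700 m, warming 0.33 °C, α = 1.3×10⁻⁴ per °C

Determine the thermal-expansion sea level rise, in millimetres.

2.9×10⁻⁴ × 270 × 1.4 = 0.10962 m
Layer 2: 0.84 × 2.5×10⁻⁴ × 420 = 0.08820 m
Layer 3: 0.5 × 2.4×10⁻⁴ × 560 = 0.06720 m
1250–2950 m: 0.33 × 1.3×10⁻⁴ × 1700 = 0.07293 m
Δh = 0.10962 + 0.08820 + 0.06720 + 0.07293 = 0.33795 m

338 mm of thermosteric rise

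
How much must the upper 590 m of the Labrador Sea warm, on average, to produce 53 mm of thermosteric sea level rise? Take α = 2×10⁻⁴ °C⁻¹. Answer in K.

ΔT = Δh/(αH) = 0.053 / (2×10⁻⁴ × 590) ≈ 0.4492 K

about 0.449 K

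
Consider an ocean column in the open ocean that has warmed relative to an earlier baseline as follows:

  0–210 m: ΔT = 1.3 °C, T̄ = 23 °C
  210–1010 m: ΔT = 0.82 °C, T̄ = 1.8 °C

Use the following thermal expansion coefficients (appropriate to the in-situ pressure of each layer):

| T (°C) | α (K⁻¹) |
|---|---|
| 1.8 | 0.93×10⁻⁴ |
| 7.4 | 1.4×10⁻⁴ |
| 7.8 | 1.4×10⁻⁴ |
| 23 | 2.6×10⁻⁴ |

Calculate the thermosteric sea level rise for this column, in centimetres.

Layer 1 at 23 °C → α = 2.6×10⁻⁴ K⁻¹
Layer 2 at 1.8 °C → α = 0.93×10⁻⁴ K⁻¹
Layer 1: 1.3 × 2.6×10⁻⁴ × 210 = 0.07098 m
210–1010 m: 800 × 0.93×10⁻⁴ × 0.82 = 0.061008 m
Δh = 0.07098 + 0.061008 = 0.131988 m

Δh = 13 cm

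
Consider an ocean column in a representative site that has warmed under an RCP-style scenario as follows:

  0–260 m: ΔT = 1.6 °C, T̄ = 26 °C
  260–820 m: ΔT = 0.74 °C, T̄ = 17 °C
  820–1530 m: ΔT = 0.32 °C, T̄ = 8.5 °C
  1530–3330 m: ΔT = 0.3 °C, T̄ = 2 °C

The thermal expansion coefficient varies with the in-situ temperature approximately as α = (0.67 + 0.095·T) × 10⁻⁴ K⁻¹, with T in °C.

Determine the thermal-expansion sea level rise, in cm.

Layer 1: α = (0.67 + 0.095×26)×10⁻⁴ = 3.14×10⁻⁴ K⁻¹
Layer 2: α = (0.67 + 0.095×17)×10⁻⁴ = 2.285×10⁻⁴ K⁻¹
Layer 3: α = (0.67 + 0.095×8.5)×10⁻⁴ = 1.4775×10⁻⁴ K⁻¹
Layer 4: α = (0.67 + 0.095×2)×10⁻⁴ = 0.86×10⁻⁴ K⁻¹
260 × 3.14×10⁻⁴ × 1.6 = 0.130624 m
0.74 × 560 × 2.285×10⁻⁴ = 0.0946904 m
1.4775×10⁻⁴ × 710 × 0.32 = 0.0335688 m
1530–3330 m: 0.3 × 0.86×10⁻⁴ × 1800 = 0.04644 m
Δh = 0.130624 + 0.0946904 + 0.0335688 + 0.04644 = 0.3053232 m

31 cm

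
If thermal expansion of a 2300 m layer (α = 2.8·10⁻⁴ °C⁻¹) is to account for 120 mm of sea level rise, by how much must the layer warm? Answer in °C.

ΔT = Δh/(αH) = 0.12 / (2.8×10⁻⁴ × 2300) ≈ 0.1863 °C

about 0.186 °C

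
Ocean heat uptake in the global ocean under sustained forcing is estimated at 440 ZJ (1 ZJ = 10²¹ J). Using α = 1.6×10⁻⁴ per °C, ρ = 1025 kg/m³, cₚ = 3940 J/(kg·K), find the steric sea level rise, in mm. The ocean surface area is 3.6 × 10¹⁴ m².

Per unit area: Q = 440×10²¹ / (3.6×10¹⁴) ≈ 1.222×10⁹ J/m²
Δh = αQ/(ρcₚ) = 1.6×10⁻⁴ × 1.222×10⁹ / (1025 × 3940) ≈ 0.048414 m

48.4 mm of thermosteric rise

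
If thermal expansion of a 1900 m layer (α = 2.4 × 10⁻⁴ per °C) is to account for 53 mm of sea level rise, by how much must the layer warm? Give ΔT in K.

ΔT ≈ 0.116 K

ΔT = Δh/(αH) = 0.053 / (2.4×10⁻⁴ × 1900) ≈ 0.1162 K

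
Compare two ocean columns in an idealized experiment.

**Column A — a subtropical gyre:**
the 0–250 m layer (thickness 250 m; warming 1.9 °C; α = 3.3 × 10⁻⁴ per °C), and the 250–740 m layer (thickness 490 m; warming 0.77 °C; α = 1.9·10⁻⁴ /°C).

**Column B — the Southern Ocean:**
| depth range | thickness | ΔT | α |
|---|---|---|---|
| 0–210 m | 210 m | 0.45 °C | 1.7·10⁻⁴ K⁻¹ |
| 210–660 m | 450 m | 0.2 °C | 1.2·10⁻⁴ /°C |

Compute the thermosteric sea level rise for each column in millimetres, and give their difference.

A Layer 1: 3.3×10⁻⁴ × 250 × 1.9 = 0.15675 m
A 250–740 m: 490 × 0.77 × 1.9×10⁻⁴ = 0.071687 m
A total: 0.228437 m
B Layer 1: 210 × 1.7×10⁻⁴ × 0.45 = 0.016065 m
B 450 × 1.2×10⁻⁴ × 0.2 = 0.01080 m
B total: 0.026865 m
Difference: 0.228437 − 0.026865 = 0.201572 m

Δh_A ≈ 230 mm, Δh_B ≈ 27 mm; difference ≈ 200 mm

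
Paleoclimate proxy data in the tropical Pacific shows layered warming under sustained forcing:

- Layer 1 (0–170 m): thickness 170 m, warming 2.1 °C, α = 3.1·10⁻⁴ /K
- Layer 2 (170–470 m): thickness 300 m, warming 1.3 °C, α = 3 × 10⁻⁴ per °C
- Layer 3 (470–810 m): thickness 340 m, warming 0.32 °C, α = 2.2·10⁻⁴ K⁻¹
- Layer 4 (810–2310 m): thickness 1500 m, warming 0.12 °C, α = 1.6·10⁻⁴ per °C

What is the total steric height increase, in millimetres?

Δh = 280 mm

Layer 1: 3.1×10⁻⁴ × 170 × 2.1 = 0.11067 m
Layer 2: 300 × 3×10⁻⁴ × 1.3 = 0.11700 m
2.2×10⁻⁴ × 0.32 × 340 = 0.023936 m
810–2310 m: 1.6×10⁻⁴ × 0.12 × 1500 = 0.02880 m
Δh = 0.11067 + 0.11700 + 0.023936 + 0.02880 = 0.280406 m ≈ 280 mm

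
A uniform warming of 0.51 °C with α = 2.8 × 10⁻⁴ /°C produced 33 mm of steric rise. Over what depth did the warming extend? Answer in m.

230 m

H = Δh/(αΔT) = 0.033 / (2.8×10⁻⁴ × 0.51) ≈ 231.1 m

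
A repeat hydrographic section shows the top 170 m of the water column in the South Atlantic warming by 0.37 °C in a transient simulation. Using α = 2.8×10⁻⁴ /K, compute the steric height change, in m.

Δh = αΔT·H = 2.8×10⁻⁴ × 0.37 × 170 = 0.017612 m

about 0.0176 m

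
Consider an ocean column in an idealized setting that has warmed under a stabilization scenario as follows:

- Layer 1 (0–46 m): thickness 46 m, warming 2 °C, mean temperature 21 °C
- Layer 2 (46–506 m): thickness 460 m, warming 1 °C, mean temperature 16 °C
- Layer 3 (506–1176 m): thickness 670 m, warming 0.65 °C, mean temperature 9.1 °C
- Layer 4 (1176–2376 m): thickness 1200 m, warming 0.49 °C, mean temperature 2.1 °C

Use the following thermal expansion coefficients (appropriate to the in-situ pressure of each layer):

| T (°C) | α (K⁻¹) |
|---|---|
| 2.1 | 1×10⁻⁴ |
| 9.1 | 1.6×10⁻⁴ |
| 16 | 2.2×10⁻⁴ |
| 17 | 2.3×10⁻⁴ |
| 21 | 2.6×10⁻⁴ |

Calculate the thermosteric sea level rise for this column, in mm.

about 254 mm

Layer 1 at 21 °C → α = 2.6×10⁻⁴ K⁻¹
Layer 2 at 16 °C → α = 2.2×10⁻⁴ K⁻¹
Layer 3 at 9.1 °C → α = 1.6×10⁻⁴ K⁻¹
Layer 4 at 2.1 °C → α = 1×10⁻⁴ K⁻¹
Layer 1: 46 × 2 × 2.6×10⁻⁴ = 0.02392 m
Layer 2: 1 × 2.2×10⁻⁴ × 460 = 0.10120 m
Layer 3: 0.65 × 670 × 1.6×10⁻⁴ = 0.06968 m
1176–2376 m: 1200 × 0.49 × 1×10⁻⁴ = 0.05880 m
Δh = 0.02392 + 0.10120 + 0.06968 + 0.05880 = 0.25360 m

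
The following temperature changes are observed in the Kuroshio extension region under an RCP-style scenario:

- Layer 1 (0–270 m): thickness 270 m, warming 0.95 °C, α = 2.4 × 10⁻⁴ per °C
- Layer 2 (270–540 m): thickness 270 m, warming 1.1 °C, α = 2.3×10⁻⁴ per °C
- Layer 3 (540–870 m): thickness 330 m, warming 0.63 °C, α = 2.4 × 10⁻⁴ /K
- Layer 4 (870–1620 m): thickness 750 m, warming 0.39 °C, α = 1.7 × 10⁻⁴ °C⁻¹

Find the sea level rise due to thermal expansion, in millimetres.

Δh = 229 mm

Layer 1: 0.95 × 2.4×10⁻⁴ × 270 = 0.06156 m
270 × 2.3×10⁻⁴ × 1.1 = 0.06831 m
540–870 m: 0.63 × 330 × 2.4×10⁻⁴ = 0.049896 m
Layer 4: 750 × 1.7×10⁻⁴ × 0.39 = 0.049725 m
Δh = 0.06156 + 0.06831 + 0.049896 + 0.049725 = 0.229491 m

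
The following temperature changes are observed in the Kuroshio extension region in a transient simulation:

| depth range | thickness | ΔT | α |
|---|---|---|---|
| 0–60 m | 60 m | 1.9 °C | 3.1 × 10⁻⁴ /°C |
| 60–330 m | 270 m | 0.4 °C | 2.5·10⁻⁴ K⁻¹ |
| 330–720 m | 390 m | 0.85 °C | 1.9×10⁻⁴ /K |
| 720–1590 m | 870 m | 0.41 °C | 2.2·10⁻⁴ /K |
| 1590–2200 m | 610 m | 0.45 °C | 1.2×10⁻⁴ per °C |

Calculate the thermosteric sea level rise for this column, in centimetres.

0–60 m: 3.1×10⁻⁴ × 60 × 1.9 = 0.03534 m
60–330 m: 0.4 × 2.5×10⁻⁴ × 270 = 0.02700 m
0.85 × 390 × 1.9×10⁻⁴ = 0.062985 m
720–1590 m: 0.41 × 2.2×10⁻⁴ × 870 = 0.078474 m
610 × 0.45 × 1.2×10⁻⁴ = 0.03294 m
Δh = 0.03534 + 0.02700 + 0.062985 + 0.078474 + 0.03294 = 0.236739 m

about 23.7 cm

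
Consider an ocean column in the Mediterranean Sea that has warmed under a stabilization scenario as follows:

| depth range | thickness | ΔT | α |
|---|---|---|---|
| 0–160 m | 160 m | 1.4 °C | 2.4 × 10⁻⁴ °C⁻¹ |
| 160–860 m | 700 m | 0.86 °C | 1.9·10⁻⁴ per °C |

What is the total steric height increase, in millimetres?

0–160 m: 2.4×10⁻⁴ × 160 × 1.4 = 0.05376 m
Layer 2: 700 × 1.9×10⁻⁴ × 0.86 = 0.11438 m
Δh = 0.05376 + 0.11438 = 0.16814 m ≈ 168 mm

Δh ≈ 168 mm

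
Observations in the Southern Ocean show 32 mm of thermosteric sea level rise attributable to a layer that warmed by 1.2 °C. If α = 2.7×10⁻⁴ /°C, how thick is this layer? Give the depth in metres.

H = Δh/(αΔT) = 0.032 / (2.7×10⁻⁴ × 1.2) ≈ 98.77 m

H ≈ 99 m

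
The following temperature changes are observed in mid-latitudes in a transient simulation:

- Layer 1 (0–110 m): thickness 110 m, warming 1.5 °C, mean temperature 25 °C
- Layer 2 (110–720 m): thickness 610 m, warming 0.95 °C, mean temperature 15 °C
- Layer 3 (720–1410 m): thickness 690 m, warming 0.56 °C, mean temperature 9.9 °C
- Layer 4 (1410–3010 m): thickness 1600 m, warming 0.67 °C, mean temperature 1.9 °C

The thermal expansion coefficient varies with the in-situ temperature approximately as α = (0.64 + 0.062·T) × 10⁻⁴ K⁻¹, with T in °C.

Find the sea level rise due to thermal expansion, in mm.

Layer 1: α = (0.64 + 0.062×25)×10⁻⁴ = 2.19×10⁻⁴ K⁻¹
Layer 2: α = (0.64 + 0.062×15)×10⁻⁴ = 1.57×10⁻⁴ K⁻¹
Layer 3: α = (0.64 + 0.062×9.9)×10⁻⁴ = 1.2538×10⁻⁴ K⁻¹
Layer 4: α = (0.64 + 0.062×1.9)×10⁻⁴ = 0.7578×10⁻⁴ K⁻¹
110 × 2.19×10⁻⁴ × 1.5 = 0.036135 m
Layer 2: 1.57×10⁻⁴ × 610 × 0.95 = 0.0909815 m
720–1410 m: 0.56 × 690 × 1.2538×10⁻⁴ = 0.048446832 m
1410–3010 m: 0.7578×10⁻⁴ × 1600 × 0.67 = 0.08123616 m
Δh = 0.036135 + 0.0909815 + 0.048446832 + 0.08123616 = 0.256799492 m

260 mm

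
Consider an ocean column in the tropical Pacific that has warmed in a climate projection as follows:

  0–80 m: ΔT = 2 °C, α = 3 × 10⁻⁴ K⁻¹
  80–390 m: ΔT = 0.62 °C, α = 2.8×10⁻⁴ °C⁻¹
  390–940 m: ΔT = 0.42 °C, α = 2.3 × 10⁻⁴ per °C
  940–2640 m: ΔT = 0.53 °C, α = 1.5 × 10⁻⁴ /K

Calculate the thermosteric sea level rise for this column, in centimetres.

29.0 cm of thermosteric rise

0–80 m: 3×10⁻⁴ × 80 × 2 = 0.04800 m
80–390 m: 0.62 × 2.8×10⁻⁴ × 310 = 0.053816 m
390–940 m: 0.42 × 550 × 2.3×10⁻⁴ = 0.05313 m
0.53 × 1.5×10⁻⁴ × 1700 = 0.13515 m
Δh = 0.04800 + 0.053816 + 0.05313 + 0.13515 = 0.290096 m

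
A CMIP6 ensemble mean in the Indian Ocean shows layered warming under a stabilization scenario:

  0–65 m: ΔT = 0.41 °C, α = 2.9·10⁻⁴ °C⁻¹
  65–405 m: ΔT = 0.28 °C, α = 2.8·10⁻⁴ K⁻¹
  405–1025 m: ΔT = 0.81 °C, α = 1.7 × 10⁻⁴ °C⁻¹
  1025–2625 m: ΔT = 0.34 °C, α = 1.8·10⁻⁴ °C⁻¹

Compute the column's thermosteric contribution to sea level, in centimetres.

Layer 1: 0.41 × 2.9×10⁻⁴ × 65 = 0.0077285 m
2.8×10⁻⁴ × 0.28 × 340 = 0.026656 m
620 × 1.7×10⁻⁴ × 0.81 = 0.085374 m
Layer 4: 0.34 × 1.8×10⁻⁴ × 1600 = 0.09792 m
Δh = 0.0077285 + 0.026656 + 0.085374 + 0.09792 = 0.2176785 m

about 22 cm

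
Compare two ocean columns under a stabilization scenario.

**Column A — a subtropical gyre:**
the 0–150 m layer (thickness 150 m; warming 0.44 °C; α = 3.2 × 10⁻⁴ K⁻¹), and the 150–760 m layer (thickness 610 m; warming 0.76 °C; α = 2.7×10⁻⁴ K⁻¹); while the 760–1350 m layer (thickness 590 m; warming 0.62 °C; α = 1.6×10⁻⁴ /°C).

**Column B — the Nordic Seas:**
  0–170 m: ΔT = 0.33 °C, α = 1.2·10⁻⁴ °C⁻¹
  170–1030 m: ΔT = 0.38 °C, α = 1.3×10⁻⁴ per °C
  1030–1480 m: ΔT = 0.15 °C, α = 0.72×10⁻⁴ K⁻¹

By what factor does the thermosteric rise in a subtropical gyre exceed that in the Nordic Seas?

≈ 3.8×

A 0.44 × 150 × 3.2×10⁻⁴ = 0.02112 m
A Layer 2: 2.7×10⁻⁴ × 610 × 0.76 = 0.125172 m
A 760–1350 m: 1.6×10⁻⁴ × 0.62 × 590 = 0.058528 m
A total: 0.20482 m
B Layer 1: 1.2×10⁻⁴ × 0.33 × 170 = 0.006732 m
B Layer 2: 0.38 × 1.3×10⁻⁴ × 860 = 0.042484 m
B Layer 3: 0.15 × 450 × 0.72×10⁻⁴ = 0.00486 m
B total: 0.054076 m
Ratio: 0.20482 / 0.054076 ≈ 3.788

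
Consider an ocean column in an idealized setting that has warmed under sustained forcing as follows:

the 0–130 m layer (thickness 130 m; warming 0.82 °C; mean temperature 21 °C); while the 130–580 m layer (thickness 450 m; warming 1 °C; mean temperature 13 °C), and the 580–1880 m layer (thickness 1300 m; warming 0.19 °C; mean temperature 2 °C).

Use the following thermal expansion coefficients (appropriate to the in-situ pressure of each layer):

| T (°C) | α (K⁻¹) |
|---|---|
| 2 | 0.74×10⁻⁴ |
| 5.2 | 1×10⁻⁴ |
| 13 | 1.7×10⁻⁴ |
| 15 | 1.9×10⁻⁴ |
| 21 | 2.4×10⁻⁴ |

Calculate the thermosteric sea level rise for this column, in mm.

Layer 1 at 21 °C → α = 2.4×10⁻⁴ K⁻¹
Layer 2 at 13 °C → α = 1.7×10⁻⁴ K⁻¹
Layer 3 at 2 °C → α = 0.74×10⁻⁴ K⁻¹
2.4×10⁻⁴ × 0.82 × 130 = 0.025584 m
1.7×10⁻⁴ × 1 × 450 = 0.07650 m
Layer 3: 1300 × 0.19 × 0.74×10⁻⁴ = 0.018278 m
Δh = 0.025584 + 0.07650 + 0.018278 = 0.120362 m ≈ 120 mm

about 120 mm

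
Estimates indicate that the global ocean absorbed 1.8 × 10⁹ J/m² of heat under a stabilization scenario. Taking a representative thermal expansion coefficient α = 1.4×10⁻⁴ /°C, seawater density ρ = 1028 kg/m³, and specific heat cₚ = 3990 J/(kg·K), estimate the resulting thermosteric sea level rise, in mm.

Δh = αQ/(ρcₚ) = 1.4×10⁻⁴ × 1.8×10⁹ / (1028 × 3990) ≈ 0.061438 m

Δh ≈ 61.4 mm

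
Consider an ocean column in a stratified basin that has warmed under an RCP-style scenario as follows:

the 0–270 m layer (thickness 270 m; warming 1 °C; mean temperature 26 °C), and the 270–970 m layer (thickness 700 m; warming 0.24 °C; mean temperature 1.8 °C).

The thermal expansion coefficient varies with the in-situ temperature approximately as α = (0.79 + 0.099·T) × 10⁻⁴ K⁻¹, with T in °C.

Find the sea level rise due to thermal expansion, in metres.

Layer 1: α = (0.79 + 0.099×26)×10⁻⁴ = 3.364×10⁻⁴ K⁻¹
Layer 2: α = (0.79 + 0.099×1.8)×10⁻⁴ = 0.9682×10⁻⁴ K⁻¹
0–270 m: 1 × 3.364×10⁻⁴ × 270 = 0.090828 m
700 × 0.9682×10⁻⁴ × 0.24 = 0.01626576 m
Δh = 0.090828 + 0.01626576 = 0.10709376 m

0.107 m of thermosteric rise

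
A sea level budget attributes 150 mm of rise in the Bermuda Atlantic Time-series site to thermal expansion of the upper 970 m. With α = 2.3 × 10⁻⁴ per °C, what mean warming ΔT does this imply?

about 0.672 K

ΔT = Δh/(αH) = 0.15 / (2.3×10⁻⁴ × 970) ≈ 0.6723 K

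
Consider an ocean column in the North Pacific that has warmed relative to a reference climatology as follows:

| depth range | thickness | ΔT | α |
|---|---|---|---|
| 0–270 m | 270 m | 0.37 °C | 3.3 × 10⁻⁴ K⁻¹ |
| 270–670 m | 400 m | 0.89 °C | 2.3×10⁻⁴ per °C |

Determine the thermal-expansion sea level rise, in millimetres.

0.37 × 270 × 3.3×10⁻⁴ = 0.032967 m
Layer 2: 400 × 2.3×10⁻⁴ × 0.89 = 0.08188 m
Δh = 0.032967 + 0.08188 = 0.114847 m ≈ 115 mm

115 mm of thermosteric rise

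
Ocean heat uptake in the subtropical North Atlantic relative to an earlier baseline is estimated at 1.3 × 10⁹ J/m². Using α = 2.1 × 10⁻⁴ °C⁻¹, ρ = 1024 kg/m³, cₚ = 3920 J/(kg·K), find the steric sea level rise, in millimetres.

Δh = αQ/(ρcₚ) = 2.1×10⁻⁴ × 1.3×10⁹ / (1024 × 3920) ≈ 0.068011 m

about 68.0 mm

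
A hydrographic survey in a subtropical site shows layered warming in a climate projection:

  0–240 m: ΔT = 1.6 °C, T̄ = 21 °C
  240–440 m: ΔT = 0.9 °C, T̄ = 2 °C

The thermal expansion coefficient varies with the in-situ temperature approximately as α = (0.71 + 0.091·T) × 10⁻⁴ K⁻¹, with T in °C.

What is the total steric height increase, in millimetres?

117 mm of thermosteric rise

Layer 1: α = (0.71 + 0.091×21)×10⁻⁴ = 2.621×10⁻⁴ K⁻¹
Layer 2: α = (0.71 + 0.091×2)×10⁻⁴ = 0.892×10⁻⁴ K⁻¹
240 × 2.621×10⁻⁴ × 1.6 = 0.1006464 m
0.9 × 0.892×10⁻⁴ × 200 = 0.016056 m
Δh = 0.1006464 + 0.016056 = 0.1167024 m ≈ 117 mm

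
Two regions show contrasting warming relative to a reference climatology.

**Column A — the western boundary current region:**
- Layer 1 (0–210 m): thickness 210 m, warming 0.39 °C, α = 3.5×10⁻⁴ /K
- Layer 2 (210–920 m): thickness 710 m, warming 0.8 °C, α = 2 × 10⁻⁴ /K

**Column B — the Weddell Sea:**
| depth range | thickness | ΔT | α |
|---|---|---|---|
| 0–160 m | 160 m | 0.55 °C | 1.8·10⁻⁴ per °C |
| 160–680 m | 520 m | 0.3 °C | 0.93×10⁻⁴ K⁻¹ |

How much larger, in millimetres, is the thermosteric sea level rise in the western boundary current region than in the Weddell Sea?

110 mm larger

A 0–210 m: 210 × 0.39 × 3.5×10⁻⁴ = 0.028665 m
A 710 × 2×10⁻⁴ × 0.8 = 0.11360 m
A total: 0.142265 m
B 0.55 × 160 × 1.8×10⁻⁴ = 0.01584 m
B Layer 2: 0.93×10⁻⁴ × 520 × 0.3 = 0.014508 m
B total: 0.030348 m
Difference: 0.142265 − 0.030348 = 0.111917 m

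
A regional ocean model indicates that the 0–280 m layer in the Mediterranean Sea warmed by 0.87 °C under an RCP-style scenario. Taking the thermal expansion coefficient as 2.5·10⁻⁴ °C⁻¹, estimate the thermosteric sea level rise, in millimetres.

about 61 mm

Δh = αΔT·H = 2.5×10⁻⁴ × 0.87 × 280 = 0.06090 m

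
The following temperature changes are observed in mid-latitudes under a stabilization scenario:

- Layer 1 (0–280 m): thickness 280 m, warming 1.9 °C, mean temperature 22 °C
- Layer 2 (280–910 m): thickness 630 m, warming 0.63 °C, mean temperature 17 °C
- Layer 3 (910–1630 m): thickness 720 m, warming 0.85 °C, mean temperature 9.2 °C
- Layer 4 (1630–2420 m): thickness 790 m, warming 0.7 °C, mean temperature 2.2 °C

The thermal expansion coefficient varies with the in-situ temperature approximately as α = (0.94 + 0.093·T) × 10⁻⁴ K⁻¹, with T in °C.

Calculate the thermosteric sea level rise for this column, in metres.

Layer 1: α = (0.94 + 0.093×22)×10⁻⁴ = 2.986×10⁻⁴ K⁻¹
Layer 2: α = (0.94 + 0.093×17)×10⁻⁴ = 2.521×10⁻⁴ K⁻¹
Layer 3: α = (0.94 + 0.093×9.2)×10⁻⁴ = 1.7956×10⁻⁴ K⁻¹
Layer 4: α = (0.94 + 0.093×2.2)×10⁻⁴ = 1.1446×10⁻⁴ K⁻¹
Layer 1: 2.986×10⁻⁴ × 1.9 × 280 = 0.1588552 m
280–910 m: 630 × 0.63 × 2.521×10⁻⁴ = 0.10005849 m
910–1630 m: 1.7956×10⁻⁴ × 720 × 0.85 = 0.10989072 m
0.7 × 790 × 1.1446×10⁻⁴ = 0.06329638 m
Δh = 0.1588552 + 0.10005849 + 0.10989072 + 0.06329638 = 0.43210079 m ≈ 0.43 m

Δh = 0.43 m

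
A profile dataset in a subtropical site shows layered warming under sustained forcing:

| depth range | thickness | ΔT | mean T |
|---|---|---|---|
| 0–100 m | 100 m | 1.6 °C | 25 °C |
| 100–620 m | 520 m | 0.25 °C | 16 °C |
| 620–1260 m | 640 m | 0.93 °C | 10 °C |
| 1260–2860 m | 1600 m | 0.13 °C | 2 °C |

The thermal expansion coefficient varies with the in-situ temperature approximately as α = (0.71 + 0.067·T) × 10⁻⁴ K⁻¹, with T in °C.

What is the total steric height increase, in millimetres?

Layer 1: α = (0.71 + 0.067×25)×10⁻⁴ = 2.385×10⁻⁴ K⁻¹
Layer 2: α = (0.71 + 0.067×16)×10⁻⁴ = 1.782×10⁻⁴ K⁻¹
Layer 3: α = (0.71 + 0.067×10)×10⁻⁴ = 1.38×10⁻⁴ K⁻¹
Layer 4: α = (0.71 + 0.067×2)×10⁻⁴ = 0.844×10⁻⁴ K⁻¹
100 × 2.385×10⁻⁴ × 1.6 = 0.03816 m
1.782×10⁻⁴ × 0.25 × 520 = 0.023166 m
Layer 3: 1.38×10⁻⁴ × 640 × 0.93 = 0.0821376 m
1260–2860 m: 1600 × 0.844×10⁻⁴ × 0.13 = 0.0175552 m
Δh = 0.03816 + 0.023166 + 0.0821376 + 0.0175552 = 0.1610188 m

Δh ≈ 161 mm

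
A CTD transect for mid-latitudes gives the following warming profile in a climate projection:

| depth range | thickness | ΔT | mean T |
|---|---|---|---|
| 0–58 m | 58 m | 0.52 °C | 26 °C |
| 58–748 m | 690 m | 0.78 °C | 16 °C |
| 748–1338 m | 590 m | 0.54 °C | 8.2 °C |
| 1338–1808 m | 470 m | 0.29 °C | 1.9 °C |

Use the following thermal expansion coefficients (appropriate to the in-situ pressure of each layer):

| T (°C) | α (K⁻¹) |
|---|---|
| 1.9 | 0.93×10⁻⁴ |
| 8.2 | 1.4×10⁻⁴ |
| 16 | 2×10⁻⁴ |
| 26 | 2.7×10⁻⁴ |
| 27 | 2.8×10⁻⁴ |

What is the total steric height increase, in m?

Layer 1 at 26 °C → α = 2.7×10⁻⁴ K⁻¹
Layer 2 at 16 °C → α = 2×10⁻⁴ K⁻¹
Layer 3 at 8.2 °C → α = 1.4×10⁻⁴ K⁻¹
Layer 4 at 1.9 °C → α = 0.93×10⁻⁴ K⁻¹
Layer 1: 2.7×10⁻⁴ × 58 × 0.52 = 0.0081432 m
Layer 2: 0.78 × 690 × 2×10⁻⁴ = 0.10764 m
Layer 3: 0.54 × 590 × 1.4×10⁻⁴ = 0.044604 m
Layer 4: 470 × 0.93×10⁻⁴ × 0.29 = 0.0126759 m
Δh = 0.0081432 + 0.10764 + 0.044604 + 0.0126759 = 0.1730631 m ≈ 0.17 m

0.17 m of thermosteric rise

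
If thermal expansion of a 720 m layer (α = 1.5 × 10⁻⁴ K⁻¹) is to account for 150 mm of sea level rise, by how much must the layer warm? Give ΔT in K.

about 1.39 K

ΔT = Δh/(αH) = 0.15 / (1.5×10⁻⁴ × 720) ≈ 1.389 K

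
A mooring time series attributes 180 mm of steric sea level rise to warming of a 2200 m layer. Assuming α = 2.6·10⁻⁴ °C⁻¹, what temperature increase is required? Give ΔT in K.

about 0.31 K

ΔT = Δh/(αH) = 0.18 / (2.6×10⁻⁴ × 2200) ≈ 0.3147 K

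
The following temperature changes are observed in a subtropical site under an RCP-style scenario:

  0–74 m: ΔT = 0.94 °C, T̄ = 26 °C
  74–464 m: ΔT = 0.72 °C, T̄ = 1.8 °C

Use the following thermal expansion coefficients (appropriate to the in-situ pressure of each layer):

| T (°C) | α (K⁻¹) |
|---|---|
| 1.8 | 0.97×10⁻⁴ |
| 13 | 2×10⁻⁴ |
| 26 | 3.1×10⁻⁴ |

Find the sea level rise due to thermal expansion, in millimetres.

49 mm of thermosteric rise

Layer 1 at 26 °C → α = 3.1×10⁻⁴ K⁻¹
Layer 2 at 1.8 °C → α = 0.97×10⁻⁴ K⁻¹
0–74 m: 3.1×10⁻⁴ × 0.94 × 74 = 0.0215636 m
74–464 m: 390 × 0.97×10⁻⁴ × 0.72 = 0.0272376 m
Δh = 0.0215636 + 0.0272376 = 0.0488012 m ≈ 49 mm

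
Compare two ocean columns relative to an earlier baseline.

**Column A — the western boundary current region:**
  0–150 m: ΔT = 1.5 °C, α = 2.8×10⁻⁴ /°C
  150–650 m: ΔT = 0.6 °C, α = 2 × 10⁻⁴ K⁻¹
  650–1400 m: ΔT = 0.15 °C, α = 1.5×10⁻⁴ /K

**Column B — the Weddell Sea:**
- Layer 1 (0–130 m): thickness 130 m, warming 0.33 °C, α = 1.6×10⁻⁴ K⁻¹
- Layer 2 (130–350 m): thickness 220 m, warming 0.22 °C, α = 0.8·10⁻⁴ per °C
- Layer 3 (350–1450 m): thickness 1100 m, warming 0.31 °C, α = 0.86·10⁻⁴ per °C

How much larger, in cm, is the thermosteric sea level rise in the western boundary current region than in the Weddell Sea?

A 150 × 1.5 × 2.8×10⁻⁴ = 0.06300 m
A 2×10⁻⁴ × 0.6 × 500 = 0.06000 m
A 650–1400 m: 750 × 1.5×10⁻⁴ × 0.15 = 0.016875 m
A total: 0.139875 m
B Layer 1: 0.33 × 130 × 1.6×10⁻⁴ = 0.006864 m
B 0.8×10⁻⁴ × 0.22 × 220 = 0.003872 m
B Layer 3: 0.31 × 1100 × 0.86×10⁻⁴ = 0.029326 m
B total: 0.040062 m
Difference: 0.139875 − 0.040062 = 0.099813 m

Δh_A − Δh_B ≈ 10 cm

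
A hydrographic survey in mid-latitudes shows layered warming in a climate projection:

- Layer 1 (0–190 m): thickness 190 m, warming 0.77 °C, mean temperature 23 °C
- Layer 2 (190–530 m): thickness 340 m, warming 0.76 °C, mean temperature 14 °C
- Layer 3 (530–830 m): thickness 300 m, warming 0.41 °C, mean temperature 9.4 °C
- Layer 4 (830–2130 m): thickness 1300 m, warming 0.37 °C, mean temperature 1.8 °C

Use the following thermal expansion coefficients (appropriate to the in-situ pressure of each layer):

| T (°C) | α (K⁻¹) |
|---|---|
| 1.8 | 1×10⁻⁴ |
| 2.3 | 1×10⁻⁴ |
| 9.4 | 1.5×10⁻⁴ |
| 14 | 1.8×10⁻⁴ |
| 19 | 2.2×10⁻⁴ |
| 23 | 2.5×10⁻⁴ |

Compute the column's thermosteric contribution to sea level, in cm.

Layer 1 at 23 °C → α = 2.5×10⁻⁴ K⁻¹
Layer 2 at 14 °C → α = 1.8×10⁻⁴ K⁻¹
Layer 3 at 9.4 °C → α = 1.5×10⁻⁴ K⁻¹
Layer 4 at 1.8 °C → α = 1×10⁻⁴ K⁻¹
Layer 1: 0.77 × 2.5×10⁻⁴ × 190 = 0.036575 m
0.76 × 1.8×10⁻⁴ × 340 = 0.046512 m
530–830 m: 0.41 × 300 × 1.5×10⁻⁴ = 0.01845 m
Layer 4: 1×10⁻⁴ × 0.37 × 1300 = 0.04810 m
Δh = 0.036575 + 0.046512 + 0.01845 + 0.04810 = 0.149637 m

Δh = 15.0 cm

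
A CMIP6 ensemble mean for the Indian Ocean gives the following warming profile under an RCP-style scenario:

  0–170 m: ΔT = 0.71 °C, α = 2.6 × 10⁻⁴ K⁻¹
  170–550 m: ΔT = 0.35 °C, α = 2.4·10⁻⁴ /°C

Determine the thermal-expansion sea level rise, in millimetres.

Δh = 63.3 mm

0–170 m: 2.6×10⁻⁴ × 170 × 0.71 = 0.031382 m
Layer 2: 2.4×10⁻⁴ × 380 × 0.35 = 0.03192 m
Δh = 0.031382 + 0.03192 = 0.063302 m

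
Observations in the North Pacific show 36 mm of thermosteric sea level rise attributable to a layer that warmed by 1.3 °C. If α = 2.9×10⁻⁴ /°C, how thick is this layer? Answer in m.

H = Δh/(αΔT) = 0.036 / (2.9×10⁻⁴ × 1.3) ≈ 95.49 m

H ≈ 95.5 m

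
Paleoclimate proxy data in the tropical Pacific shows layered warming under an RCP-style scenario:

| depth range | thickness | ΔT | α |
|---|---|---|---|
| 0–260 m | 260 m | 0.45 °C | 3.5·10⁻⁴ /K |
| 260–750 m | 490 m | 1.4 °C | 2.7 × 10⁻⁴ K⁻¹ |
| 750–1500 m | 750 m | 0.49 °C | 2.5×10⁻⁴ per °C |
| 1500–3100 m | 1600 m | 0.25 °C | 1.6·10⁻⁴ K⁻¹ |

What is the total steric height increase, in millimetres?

Layer 1: 3.5×10⁻⁴ × 260 × 0.45 = 0.04095 m
Layer 2: 490 × 1.4 × 2.7×10⁻⁴ = 0.18522 m
Layer 3: 0.49 × 750 × 2.5×10⁻⁴ = 0.091875 m
1500–3100 m: 1.6×10⁻⁴ × 0.25 × 1600 = 0.06400 m
Δh = 0.04095 + 0.18522 + 0.091875 + 0.06400 = 0.382045 m ≈ 382 mm

Δh ≈ 382 mm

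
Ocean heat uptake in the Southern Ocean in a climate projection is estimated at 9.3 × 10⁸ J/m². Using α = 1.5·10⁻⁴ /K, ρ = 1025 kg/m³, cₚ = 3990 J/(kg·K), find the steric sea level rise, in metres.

Δh = αQ/(ρcₚ) = 1.5×10⁻⁴ × 9.3×10⁸ / (1025 × 3990) ≈ 0.03411 m

0.034 m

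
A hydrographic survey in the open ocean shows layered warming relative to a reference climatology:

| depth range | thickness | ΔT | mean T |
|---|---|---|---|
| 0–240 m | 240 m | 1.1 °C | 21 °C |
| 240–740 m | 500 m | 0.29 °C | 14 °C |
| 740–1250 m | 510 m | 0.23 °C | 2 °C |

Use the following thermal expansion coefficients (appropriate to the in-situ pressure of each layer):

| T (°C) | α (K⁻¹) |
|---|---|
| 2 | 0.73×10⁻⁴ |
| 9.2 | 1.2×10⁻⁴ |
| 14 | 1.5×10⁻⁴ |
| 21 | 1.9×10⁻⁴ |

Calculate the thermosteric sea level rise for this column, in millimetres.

Δh ≈ 80.5 mm

Layer 1 at 21 °C → α = 1.9×10⁻⁴ K⁻¹
Layer 2 at 14 °C → α = 1.5×10⁻⁴ K⁻¹
Layer 3 at 2 °C → α = 0.73×10⁻⁴ K⁻¹
0–240 m: 240 × 1.9×10⁻⁴ × 1.1 = 0.05016 m
0.29 × 1.5×10⁻⁴ × 500 = 0.02175 m
0.23 × 0.73×10⁻⁴ × 510 = 0.0085629 m
Δh = 0.05016 + 0.02175 + 0.0085629 = 0.0804729 m ≈ 80.5 mm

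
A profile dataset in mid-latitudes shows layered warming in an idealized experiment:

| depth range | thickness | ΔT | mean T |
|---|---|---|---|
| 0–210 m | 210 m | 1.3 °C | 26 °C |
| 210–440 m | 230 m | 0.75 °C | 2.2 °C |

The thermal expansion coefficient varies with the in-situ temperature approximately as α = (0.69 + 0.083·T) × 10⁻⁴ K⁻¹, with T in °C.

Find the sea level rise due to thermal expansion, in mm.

92.8 mm of thermosteric rise

Layer 1: α = (0.69 + 0.083×26)×10⁻⁴ = 2.848×10⁻⁴ K⁻¹
Layer 2: α = (0.69 + 0.083×2.2)×10⁻⁴ = 0.8726×10⁻⁴ K⁻¹
Layer 1: 210 × 2.848×10⁻⁴ × 1.3 = 0.0777504 m
Layer 2: 0.75 × 0.8726×10⁻⁴ × 230 = 0.01505235 m
Δh = 0.0777504 + 0.01505235 = 0.09280275 m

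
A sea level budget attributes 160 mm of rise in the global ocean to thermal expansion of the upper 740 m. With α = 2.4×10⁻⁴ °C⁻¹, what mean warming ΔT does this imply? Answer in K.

ΔT = Δh/(αH) = 0.16 / (2.4×10⁻⁴ × 740) ≈ 0.9009 K

about 0.901 K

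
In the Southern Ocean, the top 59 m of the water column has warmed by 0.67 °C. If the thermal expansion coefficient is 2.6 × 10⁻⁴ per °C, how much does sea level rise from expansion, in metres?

0.0103 m of thermosteric rise

Δh = αΔT·H = 2.6×10⁻⁴ × 0.67 × 59 = 0.0102778 m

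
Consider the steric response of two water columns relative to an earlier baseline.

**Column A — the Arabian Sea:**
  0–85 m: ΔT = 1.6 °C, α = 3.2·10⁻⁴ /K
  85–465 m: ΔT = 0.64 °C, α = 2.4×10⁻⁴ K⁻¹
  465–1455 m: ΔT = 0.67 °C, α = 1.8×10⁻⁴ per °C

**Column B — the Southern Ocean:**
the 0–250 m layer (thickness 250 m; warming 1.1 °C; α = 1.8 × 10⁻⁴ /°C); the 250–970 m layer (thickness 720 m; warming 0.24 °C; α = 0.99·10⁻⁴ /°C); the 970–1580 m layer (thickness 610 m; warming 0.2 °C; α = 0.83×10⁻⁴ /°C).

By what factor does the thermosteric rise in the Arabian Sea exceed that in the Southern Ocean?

A 0–85 m: 1.6 × 3.2×10⁻⁴ × 85 = 0.04352 m
A 0.64 × 380 × 2.4×10⁻⁴ = 0.058368 m
A Layer 3: 0.67 × 990 × 1.8×10⁻⁴ = 0.119394 m
A total: 0.221282 m
B 0–250 m: 1.1 × 1.8×10⁻⁴ × 250 = 0.04950 m
B Layer 2: 720 × 0.24 × 0.99×10⁻⁴ = 0.0171072 m
B 970–1580 m: 0.2 × 0.83×10⁻⁴ × 610 = 0.010126 m
B total: 0.0767332 m
Ratio: 0.221282 / 0.0767332 ≈ 2.884

≈ 2.88×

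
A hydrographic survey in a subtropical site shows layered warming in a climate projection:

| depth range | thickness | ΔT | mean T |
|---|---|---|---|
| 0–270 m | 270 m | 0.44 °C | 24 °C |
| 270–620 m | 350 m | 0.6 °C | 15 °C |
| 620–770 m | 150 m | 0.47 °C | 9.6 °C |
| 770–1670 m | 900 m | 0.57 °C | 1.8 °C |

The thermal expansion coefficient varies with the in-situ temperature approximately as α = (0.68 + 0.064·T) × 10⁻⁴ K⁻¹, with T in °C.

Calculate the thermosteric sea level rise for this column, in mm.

Layer 1: α = (0.68 + 0.064×24)×10⁻⁴ = 2.216×10⁻⁴ K⁻¹
Layer 2: α = (0.68 + 0.064×15)×10⁻⁴ = 1.64×10⁻⁴ K⁻¹
Layer 3: α = (0.68 + 0.064×9.6)×10⁻⁴ = 1.2944×10⁻⁴ K⁻¹
Layer 4: α = (0.68 + 0.064×1.8)×10⁻⁴ = 0.7952×10⁻⁴ K⁻¹
270 × 0.44 × 2.216×10⁻⁴ = 0.02632608 m
1.64×10⁻⁴ × 0.6 × 350 = 0.03444 m
Layer 3: 0.47 × 150 × 1.2944×10⁻⁴ = 0.00912552 m
0.7952×10⁻⁴ × 900 × 0.57 = 0.04079376 m
Δh = 0.02632608 + 0.03444 + 0.00912552 + 0.04079376 = 0.11068536 m

Δh ≈ 110 mm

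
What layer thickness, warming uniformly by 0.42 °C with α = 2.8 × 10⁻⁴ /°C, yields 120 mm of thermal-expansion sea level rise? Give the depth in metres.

H = Δh/(αΔT) = 0.12 / (2.8×10⁻⁴ × 0.42) ≈ 1020 m

about 1020 m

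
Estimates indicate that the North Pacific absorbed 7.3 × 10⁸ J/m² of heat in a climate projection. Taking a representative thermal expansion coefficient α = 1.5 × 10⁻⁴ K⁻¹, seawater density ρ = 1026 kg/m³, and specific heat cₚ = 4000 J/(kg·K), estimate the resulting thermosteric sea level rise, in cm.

2.7 cm of thermosteric rise

Δh = αQ/(ρcₚ) = 1.5×10⁻⁴ × 7.3×10⁸ / (1026 × 4000) ≈ 0.026681 m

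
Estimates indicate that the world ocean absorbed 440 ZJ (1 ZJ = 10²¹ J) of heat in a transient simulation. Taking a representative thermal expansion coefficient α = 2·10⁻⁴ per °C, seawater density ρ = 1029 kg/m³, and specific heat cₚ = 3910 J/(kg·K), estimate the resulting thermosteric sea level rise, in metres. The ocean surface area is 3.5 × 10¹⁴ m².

0.062 m of thermosteric rise

Per unit area: Q = 440×10²¹ / (3.5×10¹⁴) ≈ 1.257×10⁹ J/m²
Δh = αQ/(ρcₚ) = 2×10⁻⁴ × 1.257×10⁹ / (1029 × 3910) ≈ 0.062485 m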